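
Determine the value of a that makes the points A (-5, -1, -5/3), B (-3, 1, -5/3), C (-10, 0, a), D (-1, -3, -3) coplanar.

-1/3

Normal to plane ABD: n = (-8/3, 8/3, -12); plane equation n·P = 92/3.
Requiring n·C = 92/3: (-12)a + (80/3) = 92/3.
So a = -1/3.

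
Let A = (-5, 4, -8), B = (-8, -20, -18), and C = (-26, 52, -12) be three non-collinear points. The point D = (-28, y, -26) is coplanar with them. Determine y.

12

The plane through A, B, C has equation 576x + 198y − 648z = 3096.
Substituting D: (198)y + (720) = 3096, so y = 12.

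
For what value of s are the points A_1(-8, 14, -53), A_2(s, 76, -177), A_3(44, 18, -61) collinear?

798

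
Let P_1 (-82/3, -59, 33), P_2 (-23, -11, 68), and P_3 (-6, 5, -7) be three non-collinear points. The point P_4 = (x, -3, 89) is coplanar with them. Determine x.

Coplanarity requires P_1P_2 · (P_1P_3 × P_1P_4) = 0.
P_1P_2 = (13/3, 48, 35), P_1P_3 = (64/3, 64, -40); the triple product is linear in x with coefficient -4160 and constant term -104000.
Setting it to zero: x = -25.

-25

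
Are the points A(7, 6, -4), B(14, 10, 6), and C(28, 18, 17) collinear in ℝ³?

No

AB = (7, 4, 10), AC = (21, 12, 21).
AB × AC = (-36, 63, 0).
The cross product is nonzero, so the points do not lie on one line.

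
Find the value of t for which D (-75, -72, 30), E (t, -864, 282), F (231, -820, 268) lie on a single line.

Collinearity requires DE × DF = 0; each component is linear in t.
The y-component gives (-238)t + (59262) = 0, so t = 249.
The remaining components then also vanish.

249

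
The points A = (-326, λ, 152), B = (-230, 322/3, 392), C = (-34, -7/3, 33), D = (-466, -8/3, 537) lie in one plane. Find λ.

-568/3

The points are coplanar iff AB · (AC × AD) = 0.
Expanding, this is linear in λ: (-56304)λ + (-10660224) = 0.
So λ = -568/3.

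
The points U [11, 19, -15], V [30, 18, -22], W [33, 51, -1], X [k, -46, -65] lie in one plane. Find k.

Normal to plane UVW: n = (210, -420, 630); plane equation n·P = -15120.
Requiring n·X = -15120: (210)k + (-21630) = -15120.
So k = 31.

31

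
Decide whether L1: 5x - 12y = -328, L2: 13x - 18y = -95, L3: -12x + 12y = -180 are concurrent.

Intersecting L1 and L2: solving the 2×2 system gives (x, y) = (794/11, 1263/22).
Substitute into L3: (-12)(794/11) + (12)(1263/22) = -1950/11.
But L3 requires -180 ≠ -1950/11, so the three lines have no common point.

No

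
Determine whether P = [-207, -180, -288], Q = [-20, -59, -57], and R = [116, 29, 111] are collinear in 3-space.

Yes

PQ = (187, 121, 231), PR = (323, 209, 399).
PQ × PR = (0, 0, 0).
The cross product vanishes, so the three points are collinear.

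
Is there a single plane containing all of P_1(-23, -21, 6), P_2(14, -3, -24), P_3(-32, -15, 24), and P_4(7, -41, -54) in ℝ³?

Yes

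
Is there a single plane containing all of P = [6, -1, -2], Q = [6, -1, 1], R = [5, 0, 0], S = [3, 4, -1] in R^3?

The four points are coplanar iff the 3×3 determinant with rows PQ, PR, PS is zero.
Rows: (0, 0, 3), (-1, 1, 2), (-3, 5, 1).
Expanding along the first row: (0)(-9) − (0)(5) + (3)(-2) = -6.
Nonzero ⇒ not coplanar.

No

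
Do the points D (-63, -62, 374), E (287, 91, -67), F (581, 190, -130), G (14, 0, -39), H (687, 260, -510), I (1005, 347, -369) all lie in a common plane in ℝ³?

The plane through D, E, F has normal n = DE × DF = (34020, -107604, -10332) and equation n·P = 664020.
Checking the remaining points: n·G = 879228, n·H = 664020, n·I = 664020.
Since n·G = 879228 ≠ 664020, G is off the plane and the points are not all coplanar.

No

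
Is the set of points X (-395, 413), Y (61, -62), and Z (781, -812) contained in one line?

XY = (456, -475), XZ = (1176, -1225).
Checking proportionality: XZ = 49/19·XY, so the vectors are parallel and the points are collinear.

Yes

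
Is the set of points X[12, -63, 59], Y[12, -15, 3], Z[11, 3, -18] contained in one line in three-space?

XY = (0, 48, -56), XZ = (-1, 66, -77).
Comparing components 3 and 1: (-56)(-1) − (0)(-77) = 56 ≠ 0, so XY and XZ are not parallel and the points are not collinear.

No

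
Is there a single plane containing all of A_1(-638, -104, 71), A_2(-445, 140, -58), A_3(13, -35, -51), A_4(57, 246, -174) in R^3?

The four points are coplanar iff the 3×3 determinant with rows A_1A_2, A_1A_3, A_1A_4 is zero.
Rows: (193, 244, -129), (651, 69, -122), (695, 350, -245).
Expanding along the first row: (193)(25795) − (244)(-74705) + (-129)(179895) = 0.
Zero determinant ⇒ coplanar.

Yes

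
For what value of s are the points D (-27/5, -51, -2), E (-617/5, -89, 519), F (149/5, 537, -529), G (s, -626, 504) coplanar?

Normal to plane DEF: n = (-286322, -219234/5, -340232/5); plane equation n·P = 19592092/5.
Requiring n·G = 19592092/5: (-286322)s + (-34236444/5) = 19592092/5.
So s = -188/5.

-188/5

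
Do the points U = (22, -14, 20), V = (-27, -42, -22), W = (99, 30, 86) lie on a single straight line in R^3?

UV = (-49, -28, -42), UW = (77, 44, 66).
UV × UW = (0, 0, 0).
The cross product vanishes, so the three points are collinear.

Yes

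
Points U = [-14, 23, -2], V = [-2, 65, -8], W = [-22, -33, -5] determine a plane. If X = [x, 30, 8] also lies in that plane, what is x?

-20

A normal to the plane is n = UV × UW = (-462, 84, -336).
X lies in the plane iff n · UX = 0.
This gives (-462)x + (-9240) = 0, so x = -20.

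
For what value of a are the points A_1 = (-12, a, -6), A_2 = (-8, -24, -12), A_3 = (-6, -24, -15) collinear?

Direction A_2A_3 = (2, 0, -3). From the x-coordinate of A_1, the parameter along the line is τ = (-12 − (-8))/2 = -2.
Then a = (-24) + (-2)·(0) = -24.

-24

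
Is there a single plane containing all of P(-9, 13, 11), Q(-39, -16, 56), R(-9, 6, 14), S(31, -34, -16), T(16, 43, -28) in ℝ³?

No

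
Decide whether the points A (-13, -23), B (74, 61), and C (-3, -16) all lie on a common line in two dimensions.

No

AB = (87, 84), AC = (10, 7).
det[AB; AC] = (87)(7) − (84)(10) = -231.
The determinant is nonzero, so they are not collinear.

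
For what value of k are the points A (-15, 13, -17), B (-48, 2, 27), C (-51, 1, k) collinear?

31

Collinearity requires AB × AC = 0; each component is linear in k.
The x-component gives (-11)k + (341) = 0, so k = 31.
The remaining components then also vanish.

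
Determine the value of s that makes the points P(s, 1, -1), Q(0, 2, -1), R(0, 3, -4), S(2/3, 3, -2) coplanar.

Coplanarity ⇔ det[PQ; PR; PS] = 0.
Expanding, this is linear in s: (-2)s + (-2) = 0.
So s = -1.

-1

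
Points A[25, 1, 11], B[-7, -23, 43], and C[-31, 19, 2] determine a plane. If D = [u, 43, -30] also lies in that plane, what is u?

1

Coplanarity requires AB · (AC × AD) = 0.
AB = (-32, -24, 32), AC = (-56, 18, -9); the triple product is linear in u with coefficient -360 and constant term 360.
Setting it to zero: u = 1.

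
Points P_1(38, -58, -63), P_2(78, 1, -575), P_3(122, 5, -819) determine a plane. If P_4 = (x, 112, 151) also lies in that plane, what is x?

-180

The plane through P_1, P_2, P_3 has equation −12348x − 12768y − 2436z = 424788.
Substituting P_4: (-12348)x + (-1797852) = 424788, so x = -180.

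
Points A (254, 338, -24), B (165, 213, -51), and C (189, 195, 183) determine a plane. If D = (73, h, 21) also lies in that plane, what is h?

61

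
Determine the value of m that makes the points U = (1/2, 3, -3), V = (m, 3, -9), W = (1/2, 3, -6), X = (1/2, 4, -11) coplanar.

1/2

Normal to plane UWX: n = (3, 0, 0); plane equation n·P = 3/2.
Requiring n·V = 3/2: (3)m + (0) = 3/2.
So m = 1/2.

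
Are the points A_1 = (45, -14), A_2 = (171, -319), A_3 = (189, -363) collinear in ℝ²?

No

A_1A_2 = (126, -305), A_1A_3 = (144, -349).
Twice the signed area of △A_1A_2A_3 is (126)(-349) − (-305)(144) = -54.
The area is nonzero, so the three points are not collinear.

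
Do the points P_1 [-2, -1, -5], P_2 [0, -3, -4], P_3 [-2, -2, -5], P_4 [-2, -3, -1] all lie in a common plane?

No

A normal to the plane through P_1, P_2, P_3 is n = P_1P_2 × P_1P_3 = (1, 0, -2).
The plane has equation n·P = 8. For P_4: n·P_4 = 0.
0 ≠ 8, so P_4 is off the plane.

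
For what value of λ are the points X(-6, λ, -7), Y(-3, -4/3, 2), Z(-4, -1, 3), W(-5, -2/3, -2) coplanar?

The points are coplanar iff XY · (XZ × XW) = 0.
Expanding, this is linear in λ: (6)λ + (2) = 0.
So λ = -1/3.

-1/3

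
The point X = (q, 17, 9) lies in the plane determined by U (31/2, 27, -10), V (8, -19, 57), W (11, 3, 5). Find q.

14

A normal to the plane is n = UV × UW = (918, -189, -27).
X lies in the plane iff n · UX = 0.
This gives (918)q + (-12852) = 0, so q = 14.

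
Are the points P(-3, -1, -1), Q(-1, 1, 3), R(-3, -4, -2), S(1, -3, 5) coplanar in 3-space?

With P as base: PQ = (2, 2, 4), PR = (0, -3, -1), PS = (4, -2, 6).
PR × PS = (-20, -4, 12).
PQ · (PR × PS) = 0.
The scalar triple product vanishes, so the four points are coplanar.

Yes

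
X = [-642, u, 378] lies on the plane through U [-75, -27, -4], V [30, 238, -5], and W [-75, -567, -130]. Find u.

156

A normal to the plane is n = UV × UW = (-33930, 13230, -56700).
X lies in the plane iff n · UX = 0.
This gives (13230)u + (-2063880) = 0, so u = 156.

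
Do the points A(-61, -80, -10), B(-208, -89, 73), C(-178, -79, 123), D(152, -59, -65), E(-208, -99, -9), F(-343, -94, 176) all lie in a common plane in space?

Yes

The plane through A, B, C has normal n = AB × AC = (-1280, 9840, -1200) and equation n·P = -697120.
Checking the remaining points: n·D = -697120, n·E = -697120, n·F = -697120.
All equal -697120, so all 6 points lie in one plane.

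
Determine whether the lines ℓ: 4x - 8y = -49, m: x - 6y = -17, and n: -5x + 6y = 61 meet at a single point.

Intersecting ℓ and m: solving the 2×2 system gives (x, y) = (-79/8, 19/16).
Substitute into n: (-5)(-79/8) + (6)(19/16) = 113/2.
But n requires 61 ≠ 113/2, so the three lines have no common point.

No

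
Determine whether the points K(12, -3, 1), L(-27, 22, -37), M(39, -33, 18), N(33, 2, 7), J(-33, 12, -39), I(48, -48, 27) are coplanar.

No

The plane through K, L, M has normal n = KL × KM = (-715, -363, 495) and equation n·P = -6996.
Checking the remaining points: n·N = -20856, n·J = -66, n·I = -3531.
Since n·N = -20856 ≠ -6996, N is off the plane and the points are not all coplanar.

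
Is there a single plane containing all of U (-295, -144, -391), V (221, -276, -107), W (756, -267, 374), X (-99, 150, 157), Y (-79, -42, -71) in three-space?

Yes

The plane through U, V, W has normal n = UV × UW = (-66048, -96256, 75264) and equation n·P = 3916800.
Checking the remaining points: n·X = 3916800, n·Y = 3916800.
All equal 3916800, so all 5 points lie in one plane.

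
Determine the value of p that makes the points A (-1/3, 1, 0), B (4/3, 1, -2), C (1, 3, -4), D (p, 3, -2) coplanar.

-2/3

Coplanarity ⇔ det[AB; AC; AD] = 0.
Expanding, this is linear in p: (4)p + (8/3) = 0.
So p = -2/3.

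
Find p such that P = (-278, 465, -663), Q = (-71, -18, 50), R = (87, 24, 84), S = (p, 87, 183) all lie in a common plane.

Coplanarity ⇔ det[PQ; PR; PS] = 0.
Expanding, this is linear in p: (-46368)p + (19103616) = 0.
So p = 412.

412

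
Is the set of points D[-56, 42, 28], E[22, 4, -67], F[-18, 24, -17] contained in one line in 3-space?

DE = (78, -38, -95), DF = (38, -18, -45).
Comparing components 3 and 1: (-95)(38) − (78)(-45) = -100 ≠ 0, so DE and DF are not parallel and the points are not collinear.

No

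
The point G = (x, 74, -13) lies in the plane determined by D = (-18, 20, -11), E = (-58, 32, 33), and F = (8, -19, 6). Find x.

The plane through D, E, F has equation 1920x + 1824y + 1248z = -11808.
Substituting G: (1920)x + (118752) = -11808, so x = -68.

-68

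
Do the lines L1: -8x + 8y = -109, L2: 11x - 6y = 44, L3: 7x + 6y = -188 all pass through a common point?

Intersecting L1 and L2: solving the 2×2 system gives (x, y) = (-151/20, -847/40).
Substitute into L3: (7)(-151/20) + (6)(-847/40) = -1799/10.
But L3 requires -188 ≠ -1799/10, so the three lines have no common point.

No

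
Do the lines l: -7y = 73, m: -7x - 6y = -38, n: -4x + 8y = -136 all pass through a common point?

Intersecting l and m: solving the 2×2 system gives (x, y) = (704/49, -73/7).
Substitute into n: (-4)(704/49) + (8)(-73/7) = -6904/49.
But n requires -136 ≠ -6904/49, so the three lines have no common point.

No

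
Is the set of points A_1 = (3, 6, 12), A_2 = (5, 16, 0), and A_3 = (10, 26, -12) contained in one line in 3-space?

No

A_1A_2 = (2, 10, -12), A_1A_3 = (7, 20, -24).
A_1A_2 × A_1A_3 = (0, -36, -30).
The cross product is nonzero, so the points do not lie on one line.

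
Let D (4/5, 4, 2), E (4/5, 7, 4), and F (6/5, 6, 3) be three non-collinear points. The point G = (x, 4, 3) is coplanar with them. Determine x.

-2/5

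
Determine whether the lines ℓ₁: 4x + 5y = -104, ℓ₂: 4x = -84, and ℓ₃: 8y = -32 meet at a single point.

Intersecting ℓ₁ and ℓ₂: solving the 2×2 system gives (x, y) = (-21, -4).
Substitute into ℓ₃: (0)(-21) + (8)(-4) = -32.
This equals -32, so (-21, -4) lies on all three lines and they are concurrent.

Yes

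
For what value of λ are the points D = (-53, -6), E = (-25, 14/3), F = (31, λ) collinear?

The three points are collinear iff det[DE; DF] = 0.
This determinant is linear in λ: (28)λ + (-728) = 0, so λ = 26.

26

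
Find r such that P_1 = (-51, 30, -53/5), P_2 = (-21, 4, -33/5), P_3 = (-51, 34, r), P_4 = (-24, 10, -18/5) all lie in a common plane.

Coplanarity ⇔ det[P_1P_2; P_1P_3; P_1P_4] = 0.
Expanding, this is linear in r: (-102)r + (-3366/5) = 0.
So r = -33/5.

-33/5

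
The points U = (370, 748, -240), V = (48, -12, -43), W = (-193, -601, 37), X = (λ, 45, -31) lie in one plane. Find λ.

Coplanarity ⇔ det[UV; UW; UX] = 0.
Expanding, this is linear in λ: (55233)λ + (-3811077) = 0.
So λ = 69.

69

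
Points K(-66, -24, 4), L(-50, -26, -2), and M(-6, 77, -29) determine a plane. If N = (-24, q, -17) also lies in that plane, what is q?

Coplanarity requires KL · (KM × KN) = 0.
KL = (16, -2, -6), KM = (60, 101, -33); the triple product is linear in q with coefficient 168 and constant term -4200.
Setting it to zero: q = 25.

25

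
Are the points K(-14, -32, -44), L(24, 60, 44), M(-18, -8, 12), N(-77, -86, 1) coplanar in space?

Yes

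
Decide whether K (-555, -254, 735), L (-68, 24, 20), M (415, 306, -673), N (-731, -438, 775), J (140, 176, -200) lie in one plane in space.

The plane through K, L, M has normal n = KL × KM = (8976, -7854, 3060) and equation n·P = -737664.
Checking the remaining points: n·N = -749904, n·J = -737664.
Since n·N = -749904 ≠ -737664, N is off the plane and the points are not all coplanar.

No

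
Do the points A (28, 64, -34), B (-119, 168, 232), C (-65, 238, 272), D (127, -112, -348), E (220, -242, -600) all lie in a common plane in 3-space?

No

The plane through A, B, C has normal n = AB × AC = (-14460, 20244, -15906) and equation n·P = 1431540.
Checking the remaining points: n·D = 1431540, n·E = 1463352.
Since n·E = 1463352 ≠ 1431540, E is off the plane and the points are not all coplanar.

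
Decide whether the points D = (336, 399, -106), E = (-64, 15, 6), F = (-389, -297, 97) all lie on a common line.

Yes

DE = (-400, -384, 112), DF = (-725, -696, 203).
DE × DF = (0, 0, 0).
The cross product vanishes, so the three points are collinear.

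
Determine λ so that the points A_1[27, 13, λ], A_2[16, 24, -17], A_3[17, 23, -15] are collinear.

5

Collinearity requires A_1A_2 × A_1A_3 = 0; each component is linear in λ.
The x-component gives (-1)λ + (5) = 0, so λ = 5.
The remaining components then also vanish.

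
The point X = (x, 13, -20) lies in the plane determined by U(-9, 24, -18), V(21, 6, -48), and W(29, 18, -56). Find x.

Coplanarity requires UV · (UW × UX) = 0.
UV = (30, -18, -30), UW = (38, -6, -38); the triple product is linear in x with coefficient 504 and constant term 3528.
Setting it to zero: x = -7.

-7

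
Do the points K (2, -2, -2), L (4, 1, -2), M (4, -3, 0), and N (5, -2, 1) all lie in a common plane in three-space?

No

A normal to the plane through K, L, M is n = KL × KM = (6, -4, -8).
The plane has equation n·P = 36. For N: n·N = 30.
30 ≠ 36, so N is off the plane.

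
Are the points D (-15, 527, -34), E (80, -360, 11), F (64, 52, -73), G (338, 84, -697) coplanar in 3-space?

Yes

A normal to the plane through D, E, F is n = DE × DF = (55968, 7260, 24948).
The plane has equation n·P = 2138268. For G: n·G = 2138268.
Equal, so G lies in the plane and all four are coplanar.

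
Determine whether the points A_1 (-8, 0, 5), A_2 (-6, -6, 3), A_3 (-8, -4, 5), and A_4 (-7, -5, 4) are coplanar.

With A_1 as base: A_1A_2 = (2, -6, -2), A_1A_3 = (0, -4, 0), A_1A_4 = (1, -5, -1).
A_1A_3 × A_1A_4 = (4, 0, 4).
A_1A_2 · (A_1A_3 × A_1A_4) = 0.
The scalar triple product vanishes, so the four points are coplanar.

Yes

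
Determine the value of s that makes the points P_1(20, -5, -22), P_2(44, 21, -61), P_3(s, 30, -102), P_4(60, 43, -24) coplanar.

54

Normal to plane P_1P_2P_4: n = (1820, -1512, 112); plane equation n·P = 41496.
Requiring n·P_3 = 41496: (1820)s + (-56784) = 41496.
So s = 54.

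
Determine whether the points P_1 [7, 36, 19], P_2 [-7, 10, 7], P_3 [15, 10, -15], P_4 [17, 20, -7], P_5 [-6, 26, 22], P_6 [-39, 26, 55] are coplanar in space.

Yes

The plane through P_1, P_2, P_3 has normal n = P_1P_2 × P_1P_3 = (572, -572, 572) and equation n·P = -5720.
Checking the remaining points: n·P_4 = -5720, n·P_5 = -5720, n·P_6 = -5720.
All equal -5720, so all 6 points lie in one plane.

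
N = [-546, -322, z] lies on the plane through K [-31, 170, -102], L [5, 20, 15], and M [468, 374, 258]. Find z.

The plane through K, L, M has equation −77868x + 45423y + 82194z = 1752030.
Substituting N: (82194)z + (27889722) = 1752030, so z = -318.

-318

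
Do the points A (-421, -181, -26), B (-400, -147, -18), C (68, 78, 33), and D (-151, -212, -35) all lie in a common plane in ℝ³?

Yes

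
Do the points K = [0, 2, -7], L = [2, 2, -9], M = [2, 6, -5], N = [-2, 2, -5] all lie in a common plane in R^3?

The four points are coplanar iff the 3×3 determinant with rows KL, KM, KN is zero.
Rows: (2, 0, -2), (2, 4, 2), (-2, 0, 2).
Expanding along the first row: (2)(8) − (0)(8) + (-2)(8) = 0.
Zero determinant ⇒ coplanar.

Yes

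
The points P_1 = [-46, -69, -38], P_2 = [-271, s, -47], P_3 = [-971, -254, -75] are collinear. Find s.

Direction P_1P_3 = (-925, -185, -37). From the x-coordinate of P_2, the parameter along the line is τ = (-271 − (-46))/(-925) = 9/37.
Then s = (-69) + 9/37·(-185) = -114.

-114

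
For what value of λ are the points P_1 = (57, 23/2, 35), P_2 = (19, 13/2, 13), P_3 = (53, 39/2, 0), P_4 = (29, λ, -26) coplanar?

Normal to plane P_1P_2P_3: n = (351, -1242, -324); plane equation n·P = -5616.
Requiring n·P_4 = -5616: (-1242)λ + (18603) = -5616.
So λ = 39/2.

39/2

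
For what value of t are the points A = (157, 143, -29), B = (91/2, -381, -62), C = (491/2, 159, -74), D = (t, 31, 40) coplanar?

-15/2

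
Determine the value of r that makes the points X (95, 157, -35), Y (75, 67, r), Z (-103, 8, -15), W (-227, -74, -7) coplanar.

-3

The points are coplanar iff XY · (XZ × XW) = 0.
Expanding, this is linear in r: (-2240)r + (-6720) = 0.
So r = -3.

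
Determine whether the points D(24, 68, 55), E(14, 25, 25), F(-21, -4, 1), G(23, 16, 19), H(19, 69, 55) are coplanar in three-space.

No

The plane through D, E, F has normal n = DE × DF = (162, 810, -1215) and equation n·P = -7857.
Checking the remaining points: n·G = -6399, n·H = -7857.
Since n·G = -6399 ≠ -7857, G is off the plane and the points are not all coplanar.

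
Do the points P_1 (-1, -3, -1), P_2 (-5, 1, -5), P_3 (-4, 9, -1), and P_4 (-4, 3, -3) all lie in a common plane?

A normal to the plane through P_1, P_2, P_3 is n = P_1P_2 × P_1P_3 = (48, 12, -36).
The plane has equation n·P = -48. For P_4: n·P_4 = -48.
Equal, so P_4 lies in the plane and all four are coplanar.

Yes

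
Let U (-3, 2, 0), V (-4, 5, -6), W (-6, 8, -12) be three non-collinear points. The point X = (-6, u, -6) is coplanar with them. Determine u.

A normal to the plane is n = UV × UW = (0, 6, 3).
X lies in the plane iff n · UX = 0.
This gives (6)u + (-30) = 0, so u = 5.

5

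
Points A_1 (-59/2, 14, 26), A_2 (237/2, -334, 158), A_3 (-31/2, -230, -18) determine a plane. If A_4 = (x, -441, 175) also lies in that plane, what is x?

297/2

Coplanarity requires A_1A_2 · (A_1A_3 × A_1A_4) = 0.
A_1A_2 = (148, -348, 132), A_1A_3 = (14, -244, -44); the triple product is linear in x with coefficient 47520 and constant term -7056720.
Setting it to zero: x = 297/2.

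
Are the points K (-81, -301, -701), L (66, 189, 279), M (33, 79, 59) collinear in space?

Yes

KL = (147, 490, 980), KM = (114, 380, 760).
KL × KM = (0, 0, 0).
The cross product vanishes, so the three points are collinear.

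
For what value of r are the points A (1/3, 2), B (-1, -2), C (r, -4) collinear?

The three points are collinear iff det[AB; AC] = 0.
This determinant is linear in r: (4)r + (20/3) = 0, so r = -5/3.

-5/3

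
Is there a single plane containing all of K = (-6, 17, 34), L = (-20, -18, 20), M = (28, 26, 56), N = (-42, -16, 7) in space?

Yes

A normal to the plane through K, L, M is n = KL × KM = (-644, -168, 1064).
The plane has equation n·P = 37184. For N: n·N = 37184.
Equal, so N lies in the plane and all four are coplanar.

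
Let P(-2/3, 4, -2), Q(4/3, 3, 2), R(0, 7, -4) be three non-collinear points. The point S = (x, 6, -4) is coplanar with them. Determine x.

-2/3

Coplanarity requires PQ · (PR × PS) = 0.
PQ = (2, -1, 4), PR = (2/3, 3, -2); the triple product is linear in x with coefficient -10 and constant term -20/3.
Setting it to zero: x = -2/3.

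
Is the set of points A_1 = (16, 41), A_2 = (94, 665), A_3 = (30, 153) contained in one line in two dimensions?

Yes

A_1A_2 = (78, 624), A_1A_3 = (14, 112).
Twice the signed area of △A_1A_2A_3 is (78)(112) − (624)(14) = 0.
The triangle is degenerate (zero area), so the points are collinear.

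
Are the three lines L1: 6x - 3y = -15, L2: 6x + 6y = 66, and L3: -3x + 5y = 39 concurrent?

Yes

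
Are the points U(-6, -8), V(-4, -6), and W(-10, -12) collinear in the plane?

Yes

UV = (2, 2), UW = (-4, -4).
Twice the signed area of △UVW is (2)(-4) − (2)(-4) = 0.
The triangle is degenerate (zero area), so the points are collinear.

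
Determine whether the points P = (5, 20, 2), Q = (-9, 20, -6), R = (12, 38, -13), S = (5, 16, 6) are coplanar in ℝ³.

No

The four points are coplanar iff the 3×3 determinant with rows PQ, PR, PS is zero.
Rows: (-14, 0, -8), (7, 18, -15), (0, -4, 4).
Expanding along the first row: (-14)(12) − (0)(28) + (-8)(-28) = 56.
Nonzero ⇒ not coplanar.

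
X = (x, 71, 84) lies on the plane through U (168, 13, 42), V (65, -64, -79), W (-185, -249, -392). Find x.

The plane through U, V, W has equation 1716x − 1989y − 195z = 254241.
Substituting X: (1716)x + (-157599) = 254241, so x = 240.

240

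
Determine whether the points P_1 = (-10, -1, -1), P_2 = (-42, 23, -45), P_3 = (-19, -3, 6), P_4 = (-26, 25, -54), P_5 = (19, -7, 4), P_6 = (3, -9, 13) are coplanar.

The plane through P_1, P_2, P_3 has normal n = P_1P_2 × P_1P_3 = (80, 620, 280) and equation n·P = -1700.
Checking the remaining points: n·P_4 = -1700, n·P_5 = -1700, n·P_6 = -1700.
All equal -1700, so all 6 points lie in one plane.

Yes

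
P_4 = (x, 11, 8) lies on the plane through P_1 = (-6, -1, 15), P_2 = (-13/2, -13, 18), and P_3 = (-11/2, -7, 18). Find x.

-15/2

The plane through P_1, P_2, P_3 has equation −18x + 3y + 9z = 240.
Substituting P_4: (-18)x + (105) = 240, so x = -15/2.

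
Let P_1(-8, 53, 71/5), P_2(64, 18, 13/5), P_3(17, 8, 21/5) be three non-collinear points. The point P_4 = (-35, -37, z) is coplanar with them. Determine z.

-1/5

The plane through P_1, P_2, P_3 has equation −172x + 430y − 2365z = -9417.
Substituting P_4: (-2365)z + (-9890) = -9417, so z = -1/5.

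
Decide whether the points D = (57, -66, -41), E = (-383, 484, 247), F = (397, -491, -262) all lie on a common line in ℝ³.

No

DE = (-440, 550, 288), DF = (340, -425, -221).
Comparing components 2 and 3: (550)(-221) − (288)(-425) = 850 ≠ 0, so DE and DF are not parallel and the points are not collinear.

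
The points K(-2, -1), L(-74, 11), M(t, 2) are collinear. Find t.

-20

Collinearity: (M − K) must be parallel to (L − K) = (-72, 12).
Cross-multiplying the components: (t − (-2))·(12) = (3)·(-72).
Solving gives t = -20.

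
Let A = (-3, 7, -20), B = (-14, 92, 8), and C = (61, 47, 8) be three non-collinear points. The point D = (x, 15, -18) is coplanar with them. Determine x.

Coplanarity requires AB · (AC × AD) = 0.
AB = (-11, 85, 28), AC = (64, 40, 28); the triple product is linear in x with coefficient 1260 and constant term 8820.
Setting it to zero: x = -7.

-7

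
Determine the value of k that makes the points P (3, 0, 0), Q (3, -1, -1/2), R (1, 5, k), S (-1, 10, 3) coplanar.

Normal to plane PQS: n = (2, 2, -4); plane equation n·X = 6.
Requiring n·R = 6: (-4)k + (12) = 6.
So k = 3/2.

3/2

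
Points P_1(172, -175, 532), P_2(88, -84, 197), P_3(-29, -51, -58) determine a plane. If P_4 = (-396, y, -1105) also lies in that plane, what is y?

A normal to the plane is n = P_1P_2 × P_1P_3 = (-12150, 17775, 7875).
P_4 lies in the plane iff n · P_1P_4 = 0.
This gives (17775)y + (-2879550) = 0, so y = 162.

162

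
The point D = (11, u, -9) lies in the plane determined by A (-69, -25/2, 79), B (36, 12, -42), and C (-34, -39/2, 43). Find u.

A normal to the plane is n = AB × AC = (-1729, -455, -3185/2).
D lies in the plane iff n · AD = 0.
This gives (-455)u + (-7735/2) = 0, so u = -17/2.

-17/2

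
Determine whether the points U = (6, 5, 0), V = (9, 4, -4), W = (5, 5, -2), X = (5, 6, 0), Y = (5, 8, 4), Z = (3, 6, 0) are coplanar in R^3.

No

The plane through U, V, W has normal n = UV × UW = (2, 10, -1) and equation n·P = 62.
Checking the remaining points: n·X = 70, n·Y = 86, n·Z = 66.
Since n·X = 70 ≠ 62, X is off the plane and the points are not all coplanar.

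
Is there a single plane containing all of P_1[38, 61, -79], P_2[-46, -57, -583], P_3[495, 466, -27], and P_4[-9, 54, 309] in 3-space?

Yes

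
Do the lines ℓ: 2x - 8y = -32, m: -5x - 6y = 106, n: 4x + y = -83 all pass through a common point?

No

Lines aᵢx + bᵢy = cᵢ with pairwise distinct directions are concurrent exactly when det[aᵢ bᵢ cᵢ] = 0.
Here the determinant is 104.
Nonzero, so no common point exists.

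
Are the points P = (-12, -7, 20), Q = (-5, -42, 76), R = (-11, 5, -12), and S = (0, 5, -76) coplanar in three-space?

No

A normal to the plane through P, Q, R is n = PQ × PR = (448, 280, 119).
The plane has equation n·X = -4956. For S: n·S = -7644.
-7644 ≠ -4956, so S is off the plane.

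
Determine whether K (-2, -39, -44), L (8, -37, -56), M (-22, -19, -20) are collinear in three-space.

No

KL = (10, 2, -12), KM = (-20, 20, 24).
Comparing components 2 and 3: (2)(24) − (-12)(20) = 288 ≠ 0, so KL and KM are not parallel and the points are not collinear.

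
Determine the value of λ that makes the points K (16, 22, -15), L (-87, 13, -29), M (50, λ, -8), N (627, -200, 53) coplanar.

Normal to plane KLN: n = (-3720, -1550, 28365); plane equation n·P = -519095.
Requiring n·M = -519095: (-1550)λ + (-412920) = -519095.
So λ = 137/2.

137/2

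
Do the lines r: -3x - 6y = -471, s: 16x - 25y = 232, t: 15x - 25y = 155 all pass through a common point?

Yes

Intersecting r and s: solving the 2×2 system gives (x, y) = (77, 40).
Substitute into t: (15)(77) + (-25)(40) = 155.
This equals 155, so (77, 40) lies on all three lines and they are concurrent.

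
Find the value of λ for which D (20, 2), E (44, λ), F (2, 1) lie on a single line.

Collinearity: (E − D) must be parallel to (F − D) = (-18, -1).
Cross-multiplying the components: (λ − 2)·(-18) = (24)·(-1).
Solving gives λ = 10/3.

10/3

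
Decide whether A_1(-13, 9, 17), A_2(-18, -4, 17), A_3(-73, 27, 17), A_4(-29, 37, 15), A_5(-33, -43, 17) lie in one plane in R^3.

No

The plane through A_1, A_2, A_3 has normal n = A_1A_2 × A_1A_3 = (0, 0, -870) and equation n·P = -14790.
Checking the remaining points: n·A_4 = -13050, n·A_5 = -14790.
Since n·A_4 = -13050 ≠ -14790, A_4 is off the plane and the points are not all coplanar.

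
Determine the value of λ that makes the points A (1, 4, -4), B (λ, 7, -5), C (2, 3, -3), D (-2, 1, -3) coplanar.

Normal to plane ACD: n = (2, -4, -6); plane equation n·P = 10.
Requiring n·B = 10: (2)λ + (2) = 10.
So λ = 4.

4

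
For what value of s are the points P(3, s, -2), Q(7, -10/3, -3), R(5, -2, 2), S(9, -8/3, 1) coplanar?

-8/3

The points are coplanar iff PQ · (PR × PS) = 0.
Expanding, this is linear in s: (-18)s + (-48) = 0.
So s = -8/3.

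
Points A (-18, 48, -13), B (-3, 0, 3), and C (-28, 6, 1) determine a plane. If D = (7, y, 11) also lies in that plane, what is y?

Coplanarity requires AB · (AC × AD) = 0.
AB = (15, -48, 16), AC = (-10, -42, 14); the triple product is linear in y with coefficient -370 and constant term -8880.
Setting it to zero: y = -24.

-24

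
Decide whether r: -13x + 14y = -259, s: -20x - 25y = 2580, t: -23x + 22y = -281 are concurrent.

Intersecting r and s: solving the 2×2 system gives (x, y) = (-49, -64).
Substitute into t: (-23)(-49) + (22)(-64) = -281.
This equals -281, so (-49, -64) lies on all three lines and they are concurrent.

Yes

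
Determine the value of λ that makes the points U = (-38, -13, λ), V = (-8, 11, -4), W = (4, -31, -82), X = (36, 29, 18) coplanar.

-40

The points are coplanar iff UV · (UW × UX) = 0.
Expanding, this is linear in λ: (-2064)λ + (-82560) = 0.
So λ = -40.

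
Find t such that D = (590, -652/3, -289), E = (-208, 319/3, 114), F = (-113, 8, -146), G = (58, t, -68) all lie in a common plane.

Normal to plane DEF: n = (-44525, -169195, 143165/3); plane equation n·P = -9868795/3.
Requiring n·G = -9868795/3: (-169195)t + (-17482570/3) = -9868795/3.
So t = -15.

-15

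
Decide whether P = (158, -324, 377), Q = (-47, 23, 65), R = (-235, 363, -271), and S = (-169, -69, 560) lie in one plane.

No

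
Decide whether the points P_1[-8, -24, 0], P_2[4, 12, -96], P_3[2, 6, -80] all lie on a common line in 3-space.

Yes

P_1P_2 = (12, 36, -96), P_1P_3 = (10, 30, -80).
Each component of P_1P_3 is 5/6 times the corresponding component of P_1P_2, so P_1P_3 = 5/6·P_1P_2 and the points are collinear.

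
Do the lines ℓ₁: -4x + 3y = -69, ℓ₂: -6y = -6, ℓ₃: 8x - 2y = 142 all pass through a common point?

Intersecting ℓ₁ and ℓ₂: solving the 2×2 system gives (x, y) = (18, 1).
Substitute into ℓ₃: (8)(18) + (-2)(1) = 142.
This equals 142, so (18, 1) lies on all three lines and they are concurrent.

Yes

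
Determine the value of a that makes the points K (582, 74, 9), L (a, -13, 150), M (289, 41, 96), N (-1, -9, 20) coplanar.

Normal to plane KMN: n = (6858, -47498, 5080); plane equation n·P = 522224.
Requiring n·L = 522224: (6858)a + (1379474) = 522224.
So a = -125.

-125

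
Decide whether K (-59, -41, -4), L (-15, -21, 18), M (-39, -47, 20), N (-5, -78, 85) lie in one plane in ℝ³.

No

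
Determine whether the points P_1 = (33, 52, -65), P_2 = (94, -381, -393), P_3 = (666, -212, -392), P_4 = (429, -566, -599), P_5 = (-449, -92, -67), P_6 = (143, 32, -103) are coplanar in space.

Yes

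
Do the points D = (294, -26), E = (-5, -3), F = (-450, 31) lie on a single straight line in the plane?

DE = (-299, 23), DF = (-744, 57).
Twice the signed area of △DEF is (-299)(57) − (23)(-744) = 69.
The area is nonzero, so the three points are not collinear.

No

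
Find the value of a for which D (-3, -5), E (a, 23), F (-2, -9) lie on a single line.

-10

The three points are collinear iff det[DE; DF] = 0.
This determinant is linear in a: (-4)a + (-40) = 0, so a = -10.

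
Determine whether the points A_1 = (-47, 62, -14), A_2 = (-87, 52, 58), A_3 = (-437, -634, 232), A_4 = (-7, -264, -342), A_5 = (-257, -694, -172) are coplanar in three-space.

Yes

The plane through A_1, A_2, A_3 has normal n = A_1A_2 × A_1A_3 = (47652, -18240, 23940) and equation n·P = -3705684.
Checking the remaining points: n·A_4 = -3705684, n·A_5 = -3705684.
All equal -3705684, so all 5 points lie in one plane.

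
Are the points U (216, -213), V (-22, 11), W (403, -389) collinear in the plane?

Yes

UV = (-238, 224), UW = (187, -176).
Checking proportionality: UW = -11/14·UV, so the vectors are parallel and the points are collinear.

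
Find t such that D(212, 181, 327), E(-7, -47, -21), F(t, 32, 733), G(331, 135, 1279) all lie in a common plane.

Normal to plane DEG: n = (-233064, 167076, 37206); plane equation n·P = -7002450.
Requiring n·F = -7002450: (-233064)t + (32618430) = -7002450.
So t = 170.

170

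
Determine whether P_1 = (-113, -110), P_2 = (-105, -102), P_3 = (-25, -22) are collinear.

P_1P_2 = (8, 8), P_1P_3 = (88, 88).
Twice the signed area of △P_1P_2P_3 is (8)(88) − (8)(88) = 0.
The triangle is degenerate (zero area), so the points are collinear.

Yes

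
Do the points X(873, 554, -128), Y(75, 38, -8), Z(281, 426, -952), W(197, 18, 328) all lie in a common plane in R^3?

Yes

A normal to the plane through X, Y, Z is n = XY × XZ = (440544, -728592, -203328).
The plane has equation n·P = 6980928. For W: n·W = 6980928.
Equal, so W lies in the plane and all four are coplanar.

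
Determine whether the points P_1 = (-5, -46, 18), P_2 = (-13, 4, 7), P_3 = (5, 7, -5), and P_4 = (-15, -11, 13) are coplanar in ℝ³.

With P_1 as base: P_1P_2 = (-8, 50, -11), P_1P_3 = (10, 53, -23), P_1P_4 = (-10, 35, -5).
P_1P_3 × P_1P_4 = (540, 280, 880).
P_1P_2 · (P_1P_3 × P_1P_4) = 0.
The scalar triple product vanishes, so the four points are coplanar.

Yes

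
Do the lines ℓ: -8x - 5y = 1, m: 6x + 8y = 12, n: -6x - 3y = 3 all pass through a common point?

Lines aᵢx + bᵢy = cᵢ with pairwise distinct directions are concurrent exactly when det[aᵢ bᵢ cᵢ] = 0.
Here the determinant is 0.
It vanishes, so the lines are concurrent at (-2, 3).

Yes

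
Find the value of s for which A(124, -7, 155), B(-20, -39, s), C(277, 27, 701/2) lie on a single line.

-29

Collinearity requires AB × AC = 0; each component is linear in s.
The x-component gives (-34)s + (-986) = 0, so s = -29.
The remaining components then also vanish.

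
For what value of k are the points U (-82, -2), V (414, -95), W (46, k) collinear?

The three points are collinear iff det[UV; UW] = 0.
This determinant is linear in k: (496)k + (12896) = 0, so k = -26.

-26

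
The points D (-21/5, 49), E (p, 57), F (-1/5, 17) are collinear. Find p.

The three points are collinear iff det[DE; DF] = 0.
This determinant is linear in p: (-32)p + (-832/5) = 0, so p = -26/5.

-26/5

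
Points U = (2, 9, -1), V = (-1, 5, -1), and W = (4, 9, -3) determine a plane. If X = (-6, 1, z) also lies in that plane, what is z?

Coplanarity requires UV · (UW × UX) = 0.
UV = (-3, -4, 0), UW = (2, 0, -2); the triple product is linear in z with coefficient 8 and constant term -8.
Setting it to zero: z = 1.

1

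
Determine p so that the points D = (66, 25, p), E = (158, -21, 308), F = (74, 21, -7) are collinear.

-37

Collinearity requires DE × DF = 0; each component is linear in p.
The x-component gives (42)p + (1554) = 0, so p = -37.
The remaining components then also vanish.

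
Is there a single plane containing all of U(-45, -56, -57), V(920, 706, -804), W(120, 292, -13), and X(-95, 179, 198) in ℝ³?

No

A normal to the plane through U, V, W is n = UV × UW = (293484, -165715, 210090).
The plane has equation n·P = -15901870. For X: n·X = -15946145.
-15946145 ≠ -15901870, so X is off the plane.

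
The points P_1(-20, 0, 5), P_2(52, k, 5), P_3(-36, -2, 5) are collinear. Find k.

9

Direction P_1P_3 = (-16, -2, 0). From the x-coordinate of P_2, the parameter along the line is τ = (52 − (-20))/(-16) = -9/2.
Then k = 0 + (-9/2)·(-2) = 9.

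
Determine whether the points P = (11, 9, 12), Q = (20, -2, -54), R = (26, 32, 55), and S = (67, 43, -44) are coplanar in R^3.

No

A normal to the plane through P, Q, R is n = PQ × PR = (1045, -1377, 372).
The plane has equation n·X = 3566. For S: n·S = -5564.
-5564 ≠ 3566, so S is off the plane.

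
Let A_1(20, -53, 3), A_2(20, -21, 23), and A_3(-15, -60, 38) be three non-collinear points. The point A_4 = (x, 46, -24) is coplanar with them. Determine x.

99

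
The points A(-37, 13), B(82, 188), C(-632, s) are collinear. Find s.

Collinearity: (C − A) must be parallel to (B − A) = (119, 175).
Cross-multiplying the components: (s − 13)·(119) = (-595)·(175).
Solving gives s = -862.

-862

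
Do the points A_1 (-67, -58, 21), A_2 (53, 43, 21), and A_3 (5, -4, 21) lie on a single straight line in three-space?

A_1A_2 = (120, 101, 0), A_1A_3 = (72, 54, 0).
A_1A_2 × A_1A_3 = (0, 0, -792).
The cross product is nonzero, so the points do not lie on one line.

No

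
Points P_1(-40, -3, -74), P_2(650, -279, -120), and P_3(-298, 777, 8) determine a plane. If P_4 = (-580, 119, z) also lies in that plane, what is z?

Coplanarity requires P_1P_2 · (P_1P_3 × P_1P_4) = 0.
P_1P_2 = (690, -276, -46), P_1P_3 = (-258, 780, 82); the triple product is linear in z with coefficient 466992 and constant term 21948624.
Setting it to zero: z = -47.

-47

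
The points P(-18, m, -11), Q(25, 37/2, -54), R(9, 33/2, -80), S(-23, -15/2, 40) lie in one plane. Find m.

The points are coplanar iff PQ · (PR × PS) = 0.
Expanding, this is linear in m: (-2752)m + (0) = 0.
So m = 0.

0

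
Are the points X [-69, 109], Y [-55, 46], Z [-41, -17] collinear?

Yes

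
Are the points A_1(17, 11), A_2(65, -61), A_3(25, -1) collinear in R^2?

Yes

A_1A_2 = (48, -72), A_1A_3 = (8, -12).
det[A_1A_2; A_1A_3] = (48)(-12) − (-72)(8) = 0.
The determinant is zero, so the points are collinear.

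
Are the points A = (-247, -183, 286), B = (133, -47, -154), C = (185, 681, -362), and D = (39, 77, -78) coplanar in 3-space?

Yes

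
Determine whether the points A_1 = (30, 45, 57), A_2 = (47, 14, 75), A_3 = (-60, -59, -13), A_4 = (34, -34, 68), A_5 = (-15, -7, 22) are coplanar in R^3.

Yes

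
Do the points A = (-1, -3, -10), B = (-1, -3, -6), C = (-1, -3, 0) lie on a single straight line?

Yes

AB = (0, 0, 4), AC = (0, 0, 10).
AB × AC = (0, 0, 0).
The cross product vanishes, so the three points are collinear.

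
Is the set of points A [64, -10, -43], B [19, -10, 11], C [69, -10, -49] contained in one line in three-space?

AB = (-45, 0, 54), AC = (5, 0, -6).
AB × AC = (0, 0, 0).
The cross product vanishes, so the three points are collinear.

Yes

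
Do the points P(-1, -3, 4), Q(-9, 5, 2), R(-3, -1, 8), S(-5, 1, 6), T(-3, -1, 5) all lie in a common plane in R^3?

Yes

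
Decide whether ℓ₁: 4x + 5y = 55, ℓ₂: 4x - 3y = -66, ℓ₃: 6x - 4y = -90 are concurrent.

No

Lines aᵢx + bᵢy = cᵢ with pairwise distinct directions are concurrent exactly when det[aᵢ bᵢ cᵢ] = 0.
Here the determinant is -46.
Nonzero, so no common point exists.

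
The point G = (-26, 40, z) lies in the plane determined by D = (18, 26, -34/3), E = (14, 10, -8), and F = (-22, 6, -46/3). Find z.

The plane through D, E, F has equation (392/3)x − (448/3)y − 560z = 4816.
Substituting G: (-560)z + (-28112/3) = 4816, so z = -76/3.

-76/3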